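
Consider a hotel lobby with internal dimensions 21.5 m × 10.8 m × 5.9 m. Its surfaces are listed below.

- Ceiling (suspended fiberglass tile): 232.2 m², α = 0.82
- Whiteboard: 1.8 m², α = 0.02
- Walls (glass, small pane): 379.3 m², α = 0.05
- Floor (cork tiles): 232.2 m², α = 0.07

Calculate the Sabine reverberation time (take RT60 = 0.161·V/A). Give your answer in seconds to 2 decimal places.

Total absorption A = 232.2×0.82 + 1.8×0.02 + 379.3×0.05 + 232.2×0.07
  = 190.404 + 0.036 + 18.965 + 16.254 = 225.659 m² sabins.
Room volume: 1369.98 m³.
T = 0.161 V/A = 0.161·1369.98/225.659 = 0.98 s.

0.98 seconds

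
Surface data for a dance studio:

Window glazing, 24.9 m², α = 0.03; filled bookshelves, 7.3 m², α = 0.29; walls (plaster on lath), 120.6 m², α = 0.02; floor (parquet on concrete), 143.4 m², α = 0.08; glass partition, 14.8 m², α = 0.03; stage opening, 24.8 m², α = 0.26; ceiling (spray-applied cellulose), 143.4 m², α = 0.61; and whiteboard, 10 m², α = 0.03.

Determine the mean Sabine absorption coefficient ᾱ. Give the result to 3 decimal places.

Total surface area S = 489.2 m².
A = 24.9×0.03 + 7.3×0.29 + 120.6×0.02 + 143.4×0.08 + 14.8×0.03 + 24.8×0.26 + 143.4×0.61 + 10×0.03 = 111.414 sabins.
ᾱ = 111.414 / 489.2 = 0.228.

0.228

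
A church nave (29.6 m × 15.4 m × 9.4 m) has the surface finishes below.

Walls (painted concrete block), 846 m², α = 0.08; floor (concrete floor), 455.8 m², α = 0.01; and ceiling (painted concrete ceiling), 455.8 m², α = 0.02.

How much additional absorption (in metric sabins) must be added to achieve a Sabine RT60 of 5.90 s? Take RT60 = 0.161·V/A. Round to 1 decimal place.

35.6 sabins

Total absorption A₁ = 846×0.08 + 455.8×0.01 + 455.8×0.02
  = 67.680 + 4.558 + 9.116 = 81.354 m² sabins.
V = 4284.896 m³. Required absorption A₂ = 0.161 × 4284.896 / 5.90 = 116.927 sabins.
Shortfall: 116.927 − 81.354 = 35.6 sabins.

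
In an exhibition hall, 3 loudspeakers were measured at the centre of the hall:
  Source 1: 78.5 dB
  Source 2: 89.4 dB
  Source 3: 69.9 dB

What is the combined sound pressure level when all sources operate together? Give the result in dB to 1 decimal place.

Converting to relative power and adding: 10^(78.5/10) + 10^(89.4/10) + 10^(69.9/10) = 9.515e+08.
Back to dB: 10·log₁₀ Σ = 89.8 dB.

89.8 dB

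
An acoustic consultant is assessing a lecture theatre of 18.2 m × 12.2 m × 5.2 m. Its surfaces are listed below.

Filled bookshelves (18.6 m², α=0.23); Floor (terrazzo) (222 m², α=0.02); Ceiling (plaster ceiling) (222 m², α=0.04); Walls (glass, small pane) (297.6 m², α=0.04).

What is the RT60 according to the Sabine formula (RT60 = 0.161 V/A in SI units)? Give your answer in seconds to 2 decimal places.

6.30 s

Equivalent absorption area: A = 18.6·0.23 + 222·0.02 + 222·0.04 + 297.6·0.04 = 29.502 m².
Volume V = 18.2 × 12.2 × 5.2 = 1154.608 m³.
Sabine: RT60 = 0.161 × 1154.608 / 29.502 = 6.30 s.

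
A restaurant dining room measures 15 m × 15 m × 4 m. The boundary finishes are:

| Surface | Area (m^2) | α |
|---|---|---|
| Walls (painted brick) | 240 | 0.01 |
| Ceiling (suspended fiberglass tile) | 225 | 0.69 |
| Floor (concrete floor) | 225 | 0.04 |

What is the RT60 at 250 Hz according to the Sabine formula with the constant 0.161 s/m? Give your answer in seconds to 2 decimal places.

Equivalent absorption area: A = 240*0.01 + 225*0.69 + 225*0.04 = 166.650 m^2.
Room volume: 900 m³.
Sabine: RT60 = 0.161 × 900 / 166.650 = 0.87 s.

0.87 seconds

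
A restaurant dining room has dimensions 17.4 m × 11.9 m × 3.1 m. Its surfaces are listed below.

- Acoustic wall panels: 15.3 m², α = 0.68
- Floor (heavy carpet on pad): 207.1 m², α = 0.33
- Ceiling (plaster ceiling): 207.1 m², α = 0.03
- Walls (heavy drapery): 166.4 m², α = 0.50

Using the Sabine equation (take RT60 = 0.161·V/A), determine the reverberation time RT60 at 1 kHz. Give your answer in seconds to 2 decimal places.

0.61 sec

Equivalent absorption area: A = 15.3·0.68 + 207.1·0.33 + 207.1·0.03 + 166.4·0.50 = 168.160 m².
Volume V = 17.4 × 11.9 × 3.1 = 641.886 m³.
Sabine: RT60 = 0.161 × 641.886 / 168.160 = 0.61 s.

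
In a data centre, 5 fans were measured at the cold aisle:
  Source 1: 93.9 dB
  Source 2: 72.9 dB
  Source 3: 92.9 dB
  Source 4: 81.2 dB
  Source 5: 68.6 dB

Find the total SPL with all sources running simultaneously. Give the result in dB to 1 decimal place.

96.6 dB

Sum in the linear (power) domain: Σ 10^(Lᵢ/10) = 10^(93.9/10) + 10^(72.9/10) + 10^(92.9/10) + 10^(81.2/10) + 10^(68.6/10) = 4.563e+09.
Back to dB: 10·log₁₀ Σ = 96.6 dB.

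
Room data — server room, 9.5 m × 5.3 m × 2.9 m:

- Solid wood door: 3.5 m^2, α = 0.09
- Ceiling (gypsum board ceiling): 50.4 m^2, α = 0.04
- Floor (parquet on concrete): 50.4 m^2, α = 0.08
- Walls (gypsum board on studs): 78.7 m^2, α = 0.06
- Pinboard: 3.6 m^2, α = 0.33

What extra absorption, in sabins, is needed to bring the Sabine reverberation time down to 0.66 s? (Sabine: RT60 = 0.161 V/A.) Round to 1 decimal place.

A₁ = Σ Sᵢαᵢ = 3.5·0.09 + 50.4·0.04 + 50.4·0.08 + 78.7·0.06 + 3.6·0.33 = 12.273 sabins.
Target A₂ = 0.161·146.015/0.66 = 35.619 sabins (V = 146.015 m³).
Shortfall: 35.619 − 12.273 = 23.3 sabins.

23.3 sabins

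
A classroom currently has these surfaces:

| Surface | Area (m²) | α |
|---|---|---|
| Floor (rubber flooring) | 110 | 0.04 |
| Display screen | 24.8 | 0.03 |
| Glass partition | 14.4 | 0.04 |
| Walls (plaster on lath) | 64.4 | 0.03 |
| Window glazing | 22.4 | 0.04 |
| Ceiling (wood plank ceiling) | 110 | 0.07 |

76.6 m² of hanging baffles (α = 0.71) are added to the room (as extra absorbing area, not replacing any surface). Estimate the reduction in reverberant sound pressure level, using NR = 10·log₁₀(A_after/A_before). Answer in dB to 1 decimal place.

Total absorption A_before = 110×0.04 + 24.8×0.03 + 14.4×0.04 + 64.4×0.03 + 22.4×0.04 + 110×0.07
  = 4.400 + 0.744 + 0.576 + 1.932 + 0.896 + 7.700 = 16.248 m² sabins.
Added absorption = 76.6 × 0.71 = 54.386 sabins.
New total A_after = 70.634 sabins.
Reduction = 10 log₁₀(A_after/A_before) = 10 log₁₀(4.3472) = 6.4 dB.

6.4 dB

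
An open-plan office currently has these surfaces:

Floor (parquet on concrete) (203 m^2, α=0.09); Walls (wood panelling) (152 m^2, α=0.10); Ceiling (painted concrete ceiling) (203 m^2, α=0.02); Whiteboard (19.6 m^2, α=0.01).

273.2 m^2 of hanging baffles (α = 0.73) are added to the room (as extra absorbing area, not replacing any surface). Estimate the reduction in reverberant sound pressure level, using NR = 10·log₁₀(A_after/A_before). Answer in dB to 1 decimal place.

Summing Sᵢαᵢ: 18.270 + 15.200 + 4.060 + 0.196 → A_before = 37.726 sabins.
Treatment contributes 273.2·0.73 = 199.436 sabins.
New total A_after = 237.162 sabins.
NR = 10·log₁₀(237.162/37.726) = 8.0 dB.

8.0 dB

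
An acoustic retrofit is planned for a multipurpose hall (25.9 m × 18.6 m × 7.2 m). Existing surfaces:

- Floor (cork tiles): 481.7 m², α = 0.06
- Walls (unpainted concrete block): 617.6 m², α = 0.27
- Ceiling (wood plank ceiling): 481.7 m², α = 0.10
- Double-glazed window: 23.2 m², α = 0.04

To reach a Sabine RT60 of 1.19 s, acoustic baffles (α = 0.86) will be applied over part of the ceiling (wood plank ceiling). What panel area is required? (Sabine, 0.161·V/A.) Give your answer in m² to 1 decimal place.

295.4

Equivalent absorption area: A₁ = 481.7·0.06 + 617.6·0.27 + 481.7·0.10 + 23.2·0.04 = 244.752 m².
V = 3468.528 m³. Target absorption A₂ = 0.161 × 3468.528 / 1.19 = 469.271 sabins.
Absorption to add: 469.271 − 244.752 = 224.519 sabins.
Net gain per m²: Δα = 0.86 − 0.10 = 0.76.
Panel area = 224.519 / 0.76 = 295.4 m².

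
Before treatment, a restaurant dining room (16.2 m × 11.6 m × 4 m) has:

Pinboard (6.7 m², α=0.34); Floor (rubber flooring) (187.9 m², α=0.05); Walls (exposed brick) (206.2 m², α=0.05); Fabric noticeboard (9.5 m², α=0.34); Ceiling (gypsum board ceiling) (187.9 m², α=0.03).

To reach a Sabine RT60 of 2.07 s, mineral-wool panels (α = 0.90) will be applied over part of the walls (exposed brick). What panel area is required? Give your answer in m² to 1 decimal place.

32.5

Summing Sᵢαᵢ: 2.278 + 9.395 + 10.310 + 3.230 + 5.637 → A₁ = 30.850 sabins.
Required A₂ = 0.161·751.68/2.07 = 58.464 sabins.
Absorption to add: 58.464 − 30.850 = 27.614 sabins.
Each m² of panel replacing the walls (exposed brick) adds (0.90 − 0.05) = 0.85 sabins.
Area = ΔA/Δα = 27.614/0.85 = 32.5 m².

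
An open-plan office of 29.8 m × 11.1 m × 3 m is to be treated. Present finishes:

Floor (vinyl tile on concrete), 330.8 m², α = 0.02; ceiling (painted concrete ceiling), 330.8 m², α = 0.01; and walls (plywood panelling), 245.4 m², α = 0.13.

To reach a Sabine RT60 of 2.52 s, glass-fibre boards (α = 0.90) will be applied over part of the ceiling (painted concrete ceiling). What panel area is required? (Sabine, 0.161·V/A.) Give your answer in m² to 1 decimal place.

24.2

Equivalent absorption area: A₁ = 330.8*0.02 + 330.8*0.01 + 245.4*0.13 = 41.826 m².
Required A₂ = 0.161·992.34/2.52 = 63.399 sabins.
ΔA needed = 63.399 − 41.826 = 21.573 sabins.
Each m² of panel replacing the ceiling (painted concrete ceiling) adds (0.90 − 0.01) = 0.89 sabins.
Area = ΔA/Δα = 21.573/0.89 = 24.2 m².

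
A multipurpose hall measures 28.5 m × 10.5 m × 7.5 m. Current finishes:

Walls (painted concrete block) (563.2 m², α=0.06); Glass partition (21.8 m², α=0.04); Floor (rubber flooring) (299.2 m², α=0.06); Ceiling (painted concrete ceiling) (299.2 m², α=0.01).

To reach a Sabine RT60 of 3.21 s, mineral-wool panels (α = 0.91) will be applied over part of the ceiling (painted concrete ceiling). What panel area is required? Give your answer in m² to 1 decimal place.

Summing Sᵢαᵢ: 33.792 + 0.872 + 17.952 + 2.992 → A₁ = 55.608 sabins.
V = 2244.375 m³. Target absorption A₂ = 0.161 × 2244.375 / 3.21 = 112.568 sabins.
ΔA needed = 112.568 − 55.608 = 56.960 sabins.
Net gain per m²: Δα = 0.91 − 0.01 = 0.90.
Area = ΔA/Δα = 56.960/0.90 = 63.3 m².

63.3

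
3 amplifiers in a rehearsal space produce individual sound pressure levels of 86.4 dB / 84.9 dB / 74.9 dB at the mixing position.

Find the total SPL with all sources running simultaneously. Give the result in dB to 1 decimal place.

88.9 dB

Converting to relative power and adding: 10^(86.4/10) + 10^(84.9/10) + 10^(74.9/10) = 7.764e+08.
L_total = 10·log₁₀(7.764e+08) = 88.9 dB.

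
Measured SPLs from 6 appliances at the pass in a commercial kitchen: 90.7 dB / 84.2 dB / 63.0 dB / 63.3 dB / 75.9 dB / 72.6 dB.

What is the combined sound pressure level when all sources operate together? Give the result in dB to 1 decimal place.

Converting to relative power and adding: 10^(90.7/10) + 10^(84.2/10) + 10^(63.0/10) + 10^(63.3/10) + 10^(75.9/10) + 10^(72.6/10) = 1.499e+09.
L_total = 10·log₁₀(1.499e+09) = 91.8 dB.

91.8 dB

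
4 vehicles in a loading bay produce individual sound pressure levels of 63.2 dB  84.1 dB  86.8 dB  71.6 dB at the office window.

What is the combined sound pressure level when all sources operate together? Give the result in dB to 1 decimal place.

88.8 dB

Sum in the linear (power) domain: Σ 10^(Lᵢ/10) = 10^(63.2/10) + 10^(84.1/10) + 10^(86.8/10) + 10^(71.6/10) = 7.522e+08.
Combined level = 10 log₁₀(7.522e+08) = 88.8 dB.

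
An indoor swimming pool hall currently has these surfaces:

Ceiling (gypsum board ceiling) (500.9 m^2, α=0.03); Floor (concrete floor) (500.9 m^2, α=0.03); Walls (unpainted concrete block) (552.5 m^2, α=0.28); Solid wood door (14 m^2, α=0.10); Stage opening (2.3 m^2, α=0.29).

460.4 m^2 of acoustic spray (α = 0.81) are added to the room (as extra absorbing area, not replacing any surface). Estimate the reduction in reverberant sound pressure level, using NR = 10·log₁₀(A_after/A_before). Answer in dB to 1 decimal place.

4.8 dB

Equivalent absorption area: A_before = 500.9×0.03 + 500.9×0.03 + 552.5×0.28 + 14×0.10 + 2.3×0.29 = 186.821 m^2.
Added absorption = 460.4 × 0.81 = 372.924 sabins.
A_after = 186.821 + 372.924 = 559.745 sabins.
NR = 10·log₁₀(559.745/186.821) = 4.8 dB.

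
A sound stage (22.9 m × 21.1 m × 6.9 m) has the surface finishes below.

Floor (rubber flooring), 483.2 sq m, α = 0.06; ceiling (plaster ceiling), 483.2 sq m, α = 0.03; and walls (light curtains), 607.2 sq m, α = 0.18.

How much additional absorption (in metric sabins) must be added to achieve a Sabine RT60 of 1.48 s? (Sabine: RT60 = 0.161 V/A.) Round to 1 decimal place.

209.9 sabins

A₁ = Σ Sᵢαᵢ = 483.2*0.06 + 483.2*0.03 + 607.2*0.18 = 152.784 sabins.
For T = 1.48 s, need A₂ = 0.161·V/T = 0.161·3334.011/1.48 = 362.686 sabins.
Shortfall: 362.686 − 152.784 = 209.9 sabins.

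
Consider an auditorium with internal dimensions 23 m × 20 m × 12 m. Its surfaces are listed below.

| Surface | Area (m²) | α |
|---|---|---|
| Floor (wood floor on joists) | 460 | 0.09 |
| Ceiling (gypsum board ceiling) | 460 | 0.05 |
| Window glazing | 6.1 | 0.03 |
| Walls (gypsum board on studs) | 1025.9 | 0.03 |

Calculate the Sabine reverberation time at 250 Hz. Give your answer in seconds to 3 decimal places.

9.320 s

Total absorption A = 460·0.09 + 460·0.05 + 6.1·0.03 + 1025.9·0.03
  = 41.400 + 23.000 + 0.183 + 30.777 = 95.360 m² sabins.
Room volume: 5520 m³.
T = 0.161 V/A = 0.161·5520/95.360 = 9.320 s.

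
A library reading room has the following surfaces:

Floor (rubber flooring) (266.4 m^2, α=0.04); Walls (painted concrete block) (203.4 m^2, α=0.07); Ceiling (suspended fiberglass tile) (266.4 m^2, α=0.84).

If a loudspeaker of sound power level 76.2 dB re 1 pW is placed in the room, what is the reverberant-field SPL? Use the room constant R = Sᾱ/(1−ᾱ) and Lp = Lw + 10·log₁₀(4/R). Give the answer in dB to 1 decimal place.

Σ(Sᵢαᵢ) = 266.4·0.04 + 203.4·0.07 + 266.4·0.84 = 248.670; total area S = 736.2 m^2.
ᾱ = 0.3378, so room constant R = A/(1−ᾱ) = 375.521 m^2.
Lp = Lw + 10 log₁₀(4/R) = 76.2 -19.73 = 56.5 dB.

56.5 dB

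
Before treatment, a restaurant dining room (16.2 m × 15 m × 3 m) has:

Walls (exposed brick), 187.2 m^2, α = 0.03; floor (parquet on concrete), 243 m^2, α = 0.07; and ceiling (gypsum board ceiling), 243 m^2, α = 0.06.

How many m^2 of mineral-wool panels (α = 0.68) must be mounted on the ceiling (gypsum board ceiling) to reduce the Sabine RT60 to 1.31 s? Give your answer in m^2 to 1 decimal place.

84.5

A₁ = Σ Sᵢαᵢ = 187.2*0.03 + 243*0.07 + 243*0.06 = 37.206 sabins.
V = 729 m³. Target absorption A₂ = 0.161 × 729 / 1.31 = 89.595 sabins.
Absorption to add: 89.595 − 37.206 = 52.389 sabins.
Each m^2 of panel replacing the ceiling (gypsum board ceiling) adds (0.68 − 0.06) = 0.62 sabins.
Panel area = 52.389 / 0.62 = 84.5 m^2.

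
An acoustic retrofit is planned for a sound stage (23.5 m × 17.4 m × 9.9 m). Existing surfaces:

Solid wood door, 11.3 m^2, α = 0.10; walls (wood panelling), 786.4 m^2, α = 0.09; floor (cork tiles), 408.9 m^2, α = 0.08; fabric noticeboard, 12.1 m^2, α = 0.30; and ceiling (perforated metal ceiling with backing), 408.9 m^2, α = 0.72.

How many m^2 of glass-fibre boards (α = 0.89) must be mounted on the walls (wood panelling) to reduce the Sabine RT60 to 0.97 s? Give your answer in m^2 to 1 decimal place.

A₁ = Σ Sᵢαᵢ = 11.3×0.10 + 786.4×0.09 + 408.9×0.08 + 12.1×0.30 + 408.9×0.72 = 402.656 sabins.
V = 4048.11 m³. Target absorption A₂ = 0.161 × 4048.11 / 0.97 = 671.903 sabins.
ΔA needed = 671.903 − 402.656 = 269.247 sabins.
Each m^2 of panel replacing the walls (wood panelling) adds (0.89 − 0.09) = 0.80 sabins.
Panel area = 269.247 / 0.80 = 336.6 m^2.

336.6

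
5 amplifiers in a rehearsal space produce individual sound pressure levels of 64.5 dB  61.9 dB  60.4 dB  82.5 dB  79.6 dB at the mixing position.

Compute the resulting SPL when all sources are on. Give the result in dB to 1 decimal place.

84.4 dB

Σ 10^(Lᵢ/10) = 2.745e+08.
L_total = 10·log₁₀(2.745e+08) = 84.4 dB.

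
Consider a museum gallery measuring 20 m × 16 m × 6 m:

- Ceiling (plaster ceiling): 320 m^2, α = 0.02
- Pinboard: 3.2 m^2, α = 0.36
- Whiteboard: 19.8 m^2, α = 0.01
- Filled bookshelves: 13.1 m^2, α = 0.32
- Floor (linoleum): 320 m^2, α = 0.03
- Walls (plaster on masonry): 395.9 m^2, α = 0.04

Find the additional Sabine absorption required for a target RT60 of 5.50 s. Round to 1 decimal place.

Summing Sᵢαᵢ: 6.400 + 1.152 + 0.198 + 4.192 + 9.600 + 15.836 → A₁ = 37.378 sabins.
Target A₂ = 0.161·1920/5.50 = 56.204 sabins (V = 1920 m³).
Additional absorption ΔA = 56.204 − 37.378 = 18.8 sabins.

18.8 sabins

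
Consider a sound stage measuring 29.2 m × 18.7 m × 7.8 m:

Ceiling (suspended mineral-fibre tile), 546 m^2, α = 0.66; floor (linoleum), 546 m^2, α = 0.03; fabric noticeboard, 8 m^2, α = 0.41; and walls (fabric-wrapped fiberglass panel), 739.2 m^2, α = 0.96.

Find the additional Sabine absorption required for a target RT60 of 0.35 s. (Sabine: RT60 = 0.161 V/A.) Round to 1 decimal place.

Summing Sᵢαᵢ: 360.360 + 16.380 + 3.280 + 709.632 → A₁ = 1089.652 sabins.
V = 4259.112 m³. Required absorption A₂ = 0.161 × 4259.112 / 0.35 = 1959.192 sabins.
Additional absorption ΔA = 1959.192 − 1089.652 = 869.5 sabins.

869.5 sabins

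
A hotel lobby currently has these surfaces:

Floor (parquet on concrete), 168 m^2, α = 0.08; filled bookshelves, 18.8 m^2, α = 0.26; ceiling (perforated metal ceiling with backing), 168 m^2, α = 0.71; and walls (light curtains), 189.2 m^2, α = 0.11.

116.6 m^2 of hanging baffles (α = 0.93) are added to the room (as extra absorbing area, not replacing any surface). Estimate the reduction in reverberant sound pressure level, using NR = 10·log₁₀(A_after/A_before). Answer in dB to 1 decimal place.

Total absorption A_before = 168*0.08 + 18.8*0.26 + 168*0.71 + 189.2*0.11
  = 13.440 + 4.888 + 119.280 + 20.812 = 158.420 m^2 sabins.
Treatment contributes 116.6·0.93 = 108.438 sabins.
New total A_after = 266.858 sabins.
Reduction = 10 log₁₀(A_after/A_before) = 10 log₁₀(1.6845) = 2.3 dB.

2.3 dB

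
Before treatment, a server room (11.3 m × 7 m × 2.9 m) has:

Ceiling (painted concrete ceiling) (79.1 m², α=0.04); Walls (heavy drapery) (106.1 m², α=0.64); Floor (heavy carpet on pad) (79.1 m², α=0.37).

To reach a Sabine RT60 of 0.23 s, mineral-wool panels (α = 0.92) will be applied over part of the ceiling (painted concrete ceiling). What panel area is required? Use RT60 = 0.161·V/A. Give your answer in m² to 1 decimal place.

A₁ = Σ Sᵢαᵢ = 79.1*0.04 + 106.1*0.64 + 79.1*0.37 = 100.335 sabins.
Required A₂ = 0.161·229.39/0.23 = 160.573 sabins.
Absorption to add: 160.573 − 100.335 = 60.238 sabins.
Net gain per m²: Δα = 0.92 − 0.04 = 0.88.
Panel area = 60.238 / 0.88 = 68.5 m².

68.5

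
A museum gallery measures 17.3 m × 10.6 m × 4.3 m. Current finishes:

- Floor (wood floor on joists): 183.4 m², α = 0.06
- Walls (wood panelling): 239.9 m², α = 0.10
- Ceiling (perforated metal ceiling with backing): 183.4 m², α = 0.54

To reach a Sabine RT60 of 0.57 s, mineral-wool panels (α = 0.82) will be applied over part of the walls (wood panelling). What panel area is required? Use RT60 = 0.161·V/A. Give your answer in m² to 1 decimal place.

123.2

A₁ = Σ Sᵢαᵢ = 183.4×0.06 + 239.9×0.10 + 183.4×0.54 = 134.030 sabins.
V = 788.534 m³. Target absorption A₂ = 0.161 × 788.534 / 0.57 = 222.726 sabins.
Absorption to add: 222.726 − 134.030 = 88.696 sabins.
Net gain per m²: Δα = 0.82 − 0.10 = 0.72.
Panel area = 88.696 / 0.72 = 123.2 m².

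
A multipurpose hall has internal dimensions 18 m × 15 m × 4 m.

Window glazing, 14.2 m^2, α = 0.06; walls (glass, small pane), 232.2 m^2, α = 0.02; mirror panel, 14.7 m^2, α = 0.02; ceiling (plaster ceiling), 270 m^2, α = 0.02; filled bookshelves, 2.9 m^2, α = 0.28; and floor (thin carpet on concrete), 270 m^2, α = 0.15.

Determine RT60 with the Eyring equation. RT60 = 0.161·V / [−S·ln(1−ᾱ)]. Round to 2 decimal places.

Total surface area S = 14.2 + 232.2 + 14.7 + 270 + 2.9 + 270 = 804.0 m^2.
Σ(Sᵢαᵢ) = 14.2×0.06 + 232.2×0.02 + 14.7×0.02 + 270×0.02 + 2.9×0.28 + 270×0.15 = 52.502.
Mean coefficient ᾱ = A/S = 0.0653.
−S·ln(1−ᾱ) = −804.0 × ln(1 − 0.0653) = 54.294.
V = 18 × 15 × 4 = 1080 m³.
RT60 = 0.161 × 1080 / 54.294 = 3.20 s.

3.20 seconds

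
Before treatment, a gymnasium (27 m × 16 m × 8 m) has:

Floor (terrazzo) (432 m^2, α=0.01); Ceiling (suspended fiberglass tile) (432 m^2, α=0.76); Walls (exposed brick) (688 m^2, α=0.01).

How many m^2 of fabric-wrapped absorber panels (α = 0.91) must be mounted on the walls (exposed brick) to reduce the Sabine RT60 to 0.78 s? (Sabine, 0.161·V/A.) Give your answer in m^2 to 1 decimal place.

Total absorption A₁ = 432·0.01 + 432·0.76 + 688·0.01
  = 4.320 + 328.320 + 6.880 = 339.520 m^2 sabins.
Required A₂ = 0.161·3456/0.78 = 713.354 sabins.
ΔA needed = 713.354 − 339.520 = 373.834 sabins.
Each m^2 of panel replacing the walls (exposed brick) adds (0.91 − 0.01) = 0.90 sabins.
Panel area = 373.834 / 0.90 = 415.4 m^2.

415.4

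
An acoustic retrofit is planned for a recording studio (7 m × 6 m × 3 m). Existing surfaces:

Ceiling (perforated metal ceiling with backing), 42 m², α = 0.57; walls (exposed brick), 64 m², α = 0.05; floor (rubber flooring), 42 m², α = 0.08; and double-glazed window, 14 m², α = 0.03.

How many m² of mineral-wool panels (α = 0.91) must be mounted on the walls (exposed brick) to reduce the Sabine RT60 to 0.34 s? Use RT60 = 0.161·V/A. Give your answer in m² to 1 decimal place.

33.4

A₁ = Σ Sᵢαᵢ = 42·0.57 + 64·0.05 + 42·0.08 + 14·0.03 = 30.920 sabins.
V = 126 m³. Target absorption A₂ = 0.161 × 126 / 0.34 = 59.665 sabins.
ΔA needed = 59.665 − 30.920 = 28.745 sabins.
Net gain per m²: Δα = 0.91 − 0.05 = 0.86.
Panel area = 28.745 / 0.86 = 33.4 m².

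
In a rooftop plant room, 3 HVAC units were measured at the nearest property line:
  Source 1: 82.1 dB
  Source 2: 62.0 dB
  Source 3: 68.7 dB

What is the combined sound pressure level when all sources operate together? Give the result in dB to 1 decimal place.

Σ 10^(Lᵢ/10) = 1.712e+08.
L_total = 10·log₁₀(1.712e+08) = 82.3 dB.

82.3 dB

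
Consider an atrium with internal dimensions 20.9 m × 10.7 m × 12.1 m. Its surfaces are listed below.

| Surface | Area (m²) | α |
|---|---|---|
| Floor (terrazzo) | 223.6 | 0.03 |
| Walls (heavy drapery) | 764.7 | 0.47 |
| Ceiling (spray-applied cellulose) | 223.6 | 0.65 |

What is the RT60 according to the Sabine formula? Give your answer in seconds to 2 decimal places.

Total absorption A = 223.6·0.03 + 764.7·0.47 + 223.6·0.65
  = 6.708 + 359.409 + 145.340 = 511.457 m² sabins.
V = 20.9·10.7·12.1 = 2705.923 m³.
RT60 = 0.161 · V / A = 0.161 × 2705.923 / 511.457 = 0.85 s.

0.85 sec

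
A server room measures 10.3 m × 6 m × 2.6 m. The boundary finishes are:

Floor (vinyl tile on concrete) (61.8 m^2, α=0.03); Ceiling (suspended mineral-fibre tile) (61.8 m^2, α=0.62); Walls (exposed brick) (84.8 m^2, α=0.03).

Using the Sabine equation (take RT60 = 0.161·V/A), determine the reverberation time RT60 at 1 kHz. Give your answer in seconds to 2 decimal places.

Equivalent absorption area: A = 61.8*0.03 + 61.8*0.62 + 84.8*0.03 = 42.714 m^2.
V = 10.3·6·2.6 = 160.68 m³.
T = 0.161 V/A = 0.161·160.68/42.714 = 0.61 s.

0.61 seconds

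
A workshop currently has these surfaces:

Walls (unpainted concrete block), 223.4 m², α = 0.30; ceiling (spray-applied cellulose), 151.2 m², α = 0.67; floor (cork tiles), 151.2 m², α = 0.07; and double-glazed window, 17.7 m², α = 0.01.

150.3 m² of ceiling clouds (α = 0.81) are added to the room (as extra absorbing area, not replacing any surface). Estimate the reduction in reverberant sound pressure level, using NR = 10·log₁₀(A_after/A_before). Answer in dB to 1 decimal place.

Summing Sᵢαᵢ: 67.020 + 101.304 + 10.584 + 0.177 → A_before = 179.085 sabins.
Treatment contributes 150.3·0.81 = 121.743 sabins.
A_after = 179.085 + 121.743 = 300.828 sabins.
Reduction = 10 log₁₀(A_after/A_before) = 10 log₁₀(1.6798) = 2.3 dB.

2.3 dB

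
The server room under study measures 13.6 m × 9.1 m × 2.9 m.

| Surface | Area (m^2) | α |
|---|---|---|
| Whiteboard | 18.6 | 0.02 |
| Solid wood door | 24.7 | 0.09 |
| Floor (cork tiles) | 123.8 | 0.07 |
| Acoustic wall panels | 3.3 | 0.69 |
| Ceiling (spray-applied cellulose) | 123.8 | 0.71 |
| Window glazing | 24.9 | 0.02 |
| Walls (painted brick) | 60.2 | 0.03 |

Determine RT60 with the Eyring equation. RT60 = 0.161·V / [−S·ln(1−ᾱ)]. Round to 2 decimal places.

Total surface area S = 18.6 + 24.7 + 123.8 + 3.3 + 123.8 + 24.9 + 60.2 = 379.3 m^2.
Absorption A = 18.6×0.02 + 24.7×0.09 + 123.8×0.07 + 3.3×0.69 + 123.8×0.71 + 24.9×0.02 + 60.2×0.03 = 103.740 sabins.
Mean coefficient ᾱ = A/S = 0.2735.
−S·ln(1−ᾱ) = −379.3 × ln(1 − 0.2735) = 121.193.
V = 13.6 × 9.1 × 2.9 = 358.904 m³.
T = 0.161·V/[−S·ln(1−ᾱ)] = 0.161·358.904/121.193 = 0.48 s.

0.48 s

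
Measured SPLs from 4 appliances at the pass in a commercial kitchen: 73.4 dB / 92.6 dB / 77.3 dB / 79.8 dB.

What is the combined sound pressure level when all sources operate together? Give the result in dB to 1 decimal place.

Sum in the linear (power) domain: Σ 10^(Lᵢ/10) = 10^(73.4/10) + 10^(92.6/10) + 10^(77.3/10) + 10^(79.8/10) = 1.991e+09.
L_total = 10·log₁₀(1.991e+09) = 93.0 dB.

93.0 dB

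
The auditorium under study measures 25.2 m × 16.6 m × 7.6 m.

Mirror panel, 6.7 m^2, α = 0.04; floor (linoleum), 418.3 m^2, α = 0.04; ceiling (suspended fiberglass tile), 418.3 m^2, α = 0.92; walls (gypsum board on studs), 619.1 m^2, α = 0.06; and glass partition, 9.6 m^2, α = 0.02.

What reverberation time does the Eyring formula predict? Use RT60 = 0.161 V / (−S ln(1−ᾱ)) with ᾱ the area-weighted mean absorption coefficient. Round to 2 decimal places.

Total surface area S = 6.7 + 418.3 + 418.3 + 619.1 + 9.6 = 1472.0 m^2.
Σ(Sᵢαᵢ) = 6.7·0.04 + 418.3·0.04 + 418.3·0.92 + 619.1·0.06 + 9.6·0.02 = 439.174.
ᾱ = 439.174 / 1472.0 = 0.2984.
Eyring denominator: −S ln(1−ᾱ) = 521.665.
V = 25.2 × 16.6 × 7.6 = 3179.232 m³.
RT60 = 0.161 × 3179.232 / 521.665 = 0.98 s.

0.98 sec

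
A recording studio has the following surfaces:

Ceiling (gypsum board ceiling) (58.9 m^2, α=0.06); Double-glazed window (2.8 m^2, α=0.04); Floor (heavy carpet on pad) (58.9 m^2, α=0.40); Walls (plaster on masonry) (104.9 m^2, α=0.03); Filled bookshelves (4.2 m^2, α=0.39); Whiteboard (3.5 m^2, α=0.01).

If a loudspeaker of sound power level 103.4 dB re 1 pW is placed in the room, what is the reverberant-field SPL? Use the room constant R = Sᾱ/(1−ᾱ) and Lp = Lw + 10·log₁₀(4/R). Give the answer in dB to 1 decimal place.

93.7 dB

A = 32.026 sabins; S = 233.2 m^2.
ᾱ = 0.1373, so room constant R = A/(1−ᾱ) = 37.123 m^2.
Lp = Lw + 10 log₁₀(4/R) = 103.4 -9.68 = 93.7 dB.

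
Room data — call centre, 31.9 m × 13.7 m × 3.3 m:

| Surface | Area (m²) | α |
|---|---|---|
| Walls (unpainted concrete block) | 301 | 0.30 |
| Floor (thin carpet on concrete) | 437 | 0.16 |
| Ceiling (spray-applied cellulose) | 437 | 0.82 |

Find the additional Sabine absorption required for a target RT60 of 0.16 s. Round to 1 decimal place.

932.7 sabins

Total absorption A₁ = 301*0.30 + 437*0.16 + 437*0.82
  = 90.300 + 69.920 + 358.340 = 518.560 m² sabins.
For T = 0.16 s, need A₂ = 0.161·V/T = 0.161·1442.199/0.16 = 1451.213 sabins.
ΔA = A₂ − A₁ = 1451.213 − 518.560 = 932.7 sabins.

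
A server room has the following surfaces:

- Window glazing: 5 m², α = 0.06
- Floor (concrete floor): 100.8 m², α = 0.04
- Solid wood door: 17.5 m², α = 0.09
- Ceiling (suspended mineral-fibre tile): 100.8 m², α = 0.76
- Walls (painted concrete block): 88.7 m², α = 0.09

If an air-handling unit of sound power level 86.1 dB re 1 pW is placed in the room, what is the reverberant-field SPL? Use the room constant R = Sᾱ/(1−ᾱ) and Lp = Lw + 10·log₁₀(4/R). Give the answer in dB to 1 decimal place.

71.1 dB

Σ(Sᵢαᵢ) = 5·0.06 + 100.8·0.04 + 17.5·0.09 + 100.8·0.76 + 88.7·0.09 = 90.498; total area S = 312.8 m².
ᾱ = 0.2893, so room constant R = A/(1−ᾱ) = 127.336 m².
Lp = Lw + 10 log₁₀(4/R) = 86.1 -15.03 = 71.1 dB.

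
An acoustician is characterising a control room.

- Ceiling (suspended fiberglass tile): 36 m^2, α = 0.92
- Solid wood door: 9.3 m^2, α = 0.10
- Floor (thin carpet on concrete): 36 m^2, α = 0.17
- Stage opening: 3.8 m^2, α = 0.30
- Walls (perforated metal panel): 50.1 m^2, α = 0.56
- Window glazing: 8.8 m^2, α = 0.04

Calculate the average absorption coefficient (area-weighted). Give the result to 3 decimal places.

0.484

S = Σ Sᵢ = 36 + 9.3 + 36 + 3.8 + 50.1 + 8.8 = 144.0 m^2.
A = 36×0.92 + 9.3×0.10 + 36×0.17 + 3.8×0.30 + 50.1×0.56 + 8.8×0.04 = 69.718 sabins.
ᾱ = A/S = 0.484.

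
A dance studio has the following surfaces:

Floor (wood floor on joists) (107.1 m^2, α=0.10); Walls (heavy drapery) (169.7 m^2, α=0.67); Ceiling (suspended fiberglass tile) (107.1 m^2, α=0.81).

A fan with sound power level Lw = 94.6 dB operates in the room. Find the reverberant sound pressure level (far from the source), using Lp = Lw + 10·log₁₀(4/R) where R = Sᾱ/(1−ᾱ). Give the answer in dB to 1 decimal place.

73.9 dB

A = 211.160 sabins; S = 383.9 m^2.
ᾱ = 211.160/383.9 = 0.5500; R = Sᾱ/(1−ᾱ) = 211.160/(1−0.5500) = 469.244 m^2.
Lp = 94.6 + 10·log₁₀(4/469.244) = 94.6 + (-20.69) = 73.9 dB.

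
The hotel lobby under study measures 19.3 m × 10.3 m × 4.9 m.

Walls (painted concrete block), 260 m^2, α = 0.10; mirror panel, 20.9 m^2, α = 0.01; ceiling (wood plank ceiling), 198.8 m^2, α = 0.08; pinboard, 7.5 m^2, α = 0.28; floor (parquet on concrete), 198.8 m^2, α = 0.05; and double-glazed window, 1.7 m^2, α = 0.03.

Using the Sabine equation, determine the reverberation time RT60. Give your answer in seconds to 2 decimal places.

2.89 s

Total absorption A = 260×0.10 + 20.9×0.01 + 198.8×0.08 + 7.5×0.28 + 198.8×0.05 + 1.7×0.03
  = 26.000 + 0.209 + 15.904 + 2.100 + 9.940 + 0.051 = 54.204 m^2 sabins.
Volume V = 19.3 × 10.3 × 4.9 = 974.071 m³.
T = 0.161 V/A = 0.161·974.071/54.204 = 2.89 s.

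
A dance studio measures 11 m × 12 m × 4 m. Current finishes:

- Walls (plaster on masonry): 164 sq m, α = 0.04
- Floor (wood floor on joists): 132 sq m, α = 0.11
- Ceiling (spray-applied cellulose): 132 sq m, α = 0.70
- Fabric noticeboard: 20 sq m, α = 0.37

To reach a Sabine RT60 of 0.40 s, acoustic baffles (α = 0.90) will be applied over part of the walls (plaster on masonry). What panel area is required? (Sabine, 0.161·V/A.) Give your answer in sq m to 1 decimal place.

106.6

A₁ = Σ Sᵢαᵢ = 164×0.04 + 132×0.11 + 132×0.70 + 20×0.37 = 120.880 sabins.
V = 528 m³. Target absorption A₂ = 0.161 × 528 / 0.40 = 212.520 sabins.
Absorption to add: 212.520 − 120.880 = 91.640 sabins.
Net gain per sq m: Δα = 0.90 − 0.04 = 0.86.
Area = ΔA/Δα = 91.640/0.86 = 106.6 sq m.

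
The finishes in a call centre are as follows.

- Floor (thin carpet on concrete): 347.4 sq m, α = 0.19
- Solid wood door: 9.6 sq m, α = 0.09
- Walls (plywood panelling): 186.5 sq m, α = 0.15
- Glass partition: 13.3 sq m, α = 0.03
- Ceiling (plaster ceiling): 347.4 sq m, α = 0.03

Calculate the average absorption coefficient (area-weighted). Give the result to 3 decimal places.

Total surface area S = 904.2 sq m.
Σ(Sᵢαᵢ) = 347.4*0.19 + 9.6*0.09 + 186.5*0.15 + 13.3*0.03 + 347.4*0.03 = 105.666.
ᾱ = A/S = 0.117.

0.117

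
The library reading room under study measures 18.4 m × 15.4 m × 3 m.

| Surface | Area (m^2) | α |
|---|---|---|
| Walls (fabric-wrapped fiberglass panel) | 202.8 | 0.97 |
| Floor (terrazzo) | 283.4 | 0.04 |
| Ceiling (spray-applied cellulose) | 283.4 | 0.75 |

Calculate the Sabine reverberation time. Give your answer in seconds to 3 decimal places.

0.325 sec

Summing Sᵢαᵢ: 196.716 + 11.336 + 212.550 → A = 420.602 sabins.
V = 18.4·15.4·3 = 850.08 m³.
Sabine: RT60 = 0.161 × 850.08 / 420.602 = 0.325 s.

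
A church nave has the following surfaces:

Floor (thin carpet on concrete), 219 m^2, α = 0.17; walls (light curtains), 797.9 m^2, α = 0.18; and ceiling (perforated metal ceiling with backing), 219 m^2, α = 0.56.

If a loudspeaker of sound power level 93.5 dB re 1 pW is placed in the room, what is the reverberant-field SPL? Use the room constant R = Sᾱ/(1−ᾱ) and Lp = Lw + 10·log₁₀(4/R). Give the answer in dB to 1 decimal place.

A = 303.492 sabins; S = 1235.9 m^2.
ᾱ = 303.492/1235.9 = 0.2456; R = Sᾱ/(1−ᾱ) = 303.492/(1−0.2456) = 402.296 m^2.
Lp = Lw + 10 log₁₀(4/R) = 93.5 -20.02 = 73.5 dB.

73.5 dB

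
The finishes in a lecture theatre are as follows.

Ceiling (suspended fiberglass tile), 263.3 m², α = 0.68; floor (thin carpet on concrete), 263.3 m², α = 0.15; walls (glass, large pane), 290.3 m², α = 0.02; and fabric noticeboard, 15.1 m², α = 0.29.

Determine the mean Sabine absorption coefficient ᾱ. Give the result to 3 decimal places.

0.275

Total surface area S = 832.0 m².
A = 263.3·0.68 + 263.3·0.15 + 290.3·0.02 + 15.1·0.29 = 228.724 sabins.
ᾱ = A/S = 0.275.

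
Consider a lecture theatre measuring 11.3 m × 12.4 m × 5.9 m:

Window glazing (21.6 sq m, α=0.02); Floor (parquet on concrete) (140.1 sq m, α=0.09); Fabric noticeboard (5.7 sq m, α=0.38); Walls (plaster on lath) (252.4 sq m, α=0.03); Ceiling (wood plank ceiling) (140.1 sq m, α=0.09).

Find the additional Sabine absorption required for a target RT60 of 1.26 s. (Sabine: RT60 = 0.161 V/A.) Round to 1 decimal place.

Summing Sᵢαᵢ: 0.432 + 12.609 + 2.166 + 7.572 + 12.609 → A₁ = 35.388 sabins.
V = 826.708 m³. Required absorption A₂ = 0.161 × 826.708 / 1.26 = 105.635 sabins.
Additional absorption ΔA = 105.635 − 35.388 = 70.2 sabins.

70.2 sabins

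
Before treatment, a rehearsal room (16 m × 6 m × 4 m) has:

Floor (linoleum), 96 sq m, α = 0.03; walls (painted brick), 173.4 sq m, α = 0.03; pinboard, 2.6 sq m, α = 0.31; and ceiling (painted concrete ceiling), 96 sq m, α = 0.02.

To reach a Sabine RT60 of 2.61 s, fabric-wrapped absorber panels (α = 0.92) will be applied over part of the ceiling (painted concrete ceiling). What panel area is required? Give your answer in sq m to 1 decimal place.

A₁ = Σ Sᵢαᵢ = 96×0.03 + 173.4×0.03 + 2.6×0.31 + 96×0.02 = 10.808 sabins.
V = 384 m³. Target absorption A₂ = 0.161 × 384 / 2.61 = 23.687 sabins.
ΔA needed = 23.687 − 10.808 = 12.879 sabins.
Each sq m of panel replacing the ceiling (painted concrete ceiling) adds (0.92 − 0.02) = 0.90 sabins.
Panel area = 12.879 / 0.90 = 14.3 sq m.

14.3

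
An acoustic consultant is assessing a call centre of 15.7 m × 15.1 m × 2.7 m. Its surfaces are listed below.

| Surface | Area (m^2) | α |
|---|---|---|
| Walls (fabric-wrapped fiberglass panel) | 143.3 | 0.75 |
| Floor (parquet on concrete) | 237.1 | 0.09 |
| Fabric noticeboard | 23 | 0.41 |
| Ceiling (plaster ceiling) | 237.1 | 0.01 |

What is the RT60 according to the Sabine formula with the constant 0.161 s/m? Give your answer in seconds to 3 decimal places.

0.733 s

Total absorption A = 143.3·0.75 + 237.1·0.09 + 23·0.41 + 237.1·0.01
  = 107.475 + 21.339 + 9.430 + 2.371 = 140.615 m^2 sabins.
V = 15.7·15.1·2.7 = 640.089 m³.
RT60 = 0.161 · V / A = 0.161 × 640.089 / 140.615 = 0.733 s.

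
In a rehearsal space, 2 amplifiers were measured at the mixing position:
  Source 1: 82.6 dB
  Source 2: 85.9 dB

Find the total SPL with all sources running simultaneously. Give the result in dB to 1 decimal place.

Converting to relative power and adding: 10^(82.6/10) + 10^(85.9/10) = 5.71e+08.
L_total = 10·log₁₀(5.71e+08) = 87.6 dB.

87.6 dB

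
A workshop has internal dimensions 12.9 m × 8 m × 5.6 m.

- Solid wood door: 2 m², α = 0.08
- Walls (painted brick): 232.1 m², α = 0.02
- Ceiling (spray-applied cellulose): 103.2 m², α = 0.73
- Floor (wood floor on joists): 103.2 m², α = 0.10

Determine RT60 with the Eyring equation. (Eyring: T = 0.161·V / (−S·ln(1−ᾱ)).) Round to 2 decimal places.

S = Σ Sᵢ = 440.5 m².
Absorption A = 2×0.08 + 232.1×0.02 + 103.2×0.73 + 103.2×0.10 = 90.458 sabins.
ᾱ = 90.458 / 440.5 = 0.2054.
−S·ln(1−ᾱ) = −440.5 × ln(1 − 0.2054) = 101.278.
V = 12.9 × 8 × 5.6 = 577.92 m³.
T = 0.161·V/[−S·ln(1−ᾱ)] = 0.161·577.92/101.278 = 0.92 s.

0.92 s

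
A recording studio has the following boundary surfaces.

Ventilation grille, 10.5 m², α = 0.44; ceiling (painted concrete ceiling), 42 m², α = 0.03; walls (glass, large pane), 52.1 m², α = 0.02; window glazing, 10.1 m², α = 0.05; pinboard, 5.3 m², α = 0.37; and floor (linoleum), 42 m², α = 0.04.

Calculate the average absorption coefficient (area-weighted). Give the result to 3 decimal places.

0.068

Total surface area S = 162.0 m².
Σ(Sᵢαᵢ) = 10.5*0.44 + 42*0.03 + 52.1*0.02 + 10.1*0.05 + 5.3*0.37 + 42*0.04 = 11.068.
ᾱ = A/S = 0.068.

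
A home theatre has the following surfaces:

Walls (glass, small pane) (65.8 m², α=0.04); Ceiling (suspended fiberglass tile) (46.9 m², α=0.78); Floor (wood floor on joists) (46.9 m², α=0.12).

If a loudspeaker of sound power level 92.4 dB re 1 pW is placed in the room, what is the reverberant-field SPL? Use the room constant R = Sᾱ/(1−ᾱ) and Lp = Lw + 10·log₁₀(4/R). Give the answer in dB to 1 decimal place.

80.5 dB

A = 44.842 sabins; S = 159.6 m².
ᾱ = 0.2810, so room constant R = A/(1−ᾱ) = 62.367 m².
Lp = 92.4 + 10·log₁₀(4/62.367) = 92.4 + (-11.93) = 80.5 dB.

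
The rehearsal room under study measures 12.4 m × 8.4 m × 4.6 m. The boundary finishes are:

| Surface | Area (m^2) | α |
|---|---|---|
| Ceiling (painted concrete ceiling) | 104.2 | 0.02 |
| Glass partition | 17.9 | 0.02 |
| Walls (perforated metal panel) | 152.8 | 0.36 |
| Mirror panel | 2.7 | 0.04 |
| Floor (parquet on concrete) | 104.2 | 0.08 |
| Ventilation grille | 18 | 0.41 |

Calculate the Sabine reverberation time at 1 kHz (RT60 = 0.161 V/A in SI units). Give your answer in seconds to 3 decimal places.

A = Σ Sᵢαᵢ = 104.2·0.02 + 17.9·0.02 + 152.8·0.36 + 2.7·0.04 + 104.2·0.08 + 18·0.41 = 73.274 sabins.
Room volume: 479.136 m³.
Sabine: RT60 = 0.161 × 479.136 / 73.274 = 1.053 s.

1.053 sec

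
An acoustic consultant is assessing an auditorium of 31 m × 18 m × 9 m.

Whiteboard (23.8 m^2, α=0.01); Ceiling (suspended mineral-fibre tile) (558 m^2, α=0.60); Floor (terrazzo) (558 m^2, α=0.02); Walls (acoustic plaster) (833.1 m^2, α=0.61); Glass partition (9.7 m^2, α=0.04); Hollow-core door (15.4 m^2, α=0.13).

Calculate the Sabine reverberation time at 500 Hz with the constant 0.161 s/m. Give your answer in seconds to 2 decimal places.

0.94 s

Equivalent absorption area: A = 23.8*0.01 + 558*0.60 + 558*0.02 + 833.1*0.61 + 9.7*0.04 + 15.4*0.13 = 856.779 m^2.
V = 31·18·9 = 5022 m³.
RT60 = 0.161 · V / A = 0.161 × 5022 / 856.779 = 0.94 s.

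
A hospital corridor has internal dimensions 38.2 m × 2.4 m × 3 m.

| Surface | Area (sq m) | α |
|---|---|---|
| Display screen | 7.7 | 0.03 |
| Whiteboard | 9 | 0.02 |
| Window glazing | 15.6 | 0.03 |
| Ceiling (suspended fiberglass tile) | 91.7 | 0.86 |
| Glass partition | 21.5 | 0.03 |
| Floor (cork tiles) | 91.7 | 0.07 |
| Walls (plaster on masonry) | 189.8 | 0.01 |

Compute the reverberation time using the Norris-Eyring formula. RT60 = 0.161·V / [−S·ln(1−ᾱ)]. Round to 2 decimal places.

Total surface area S = 7.7 + 9 + 15.6 + 91.7 + 21.5 + 91.7 + 189.8 = 427.0 sq m.
Absorption A = 7.7·0.03 + 9·0.02 + 15.6·0.03 + 91.7·0.86 + 21.5·0.03 + 91.7·0.07 + 189.8·0.01 = 88.703 sabins.
ᾱ = 88.703 / 427.0 = 0.2077.
−S·ln(1−ᾱ) = −427.0 × ln(1 − 0.2077) = 99.412.
V = 38.2 × 2.4 × 3 = 275.04 m³.
T = 0.161·V/[−S·ln(1−ᾱ)] = 0.161·275.04/99.412 = 0.45 s.

0.45 sec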